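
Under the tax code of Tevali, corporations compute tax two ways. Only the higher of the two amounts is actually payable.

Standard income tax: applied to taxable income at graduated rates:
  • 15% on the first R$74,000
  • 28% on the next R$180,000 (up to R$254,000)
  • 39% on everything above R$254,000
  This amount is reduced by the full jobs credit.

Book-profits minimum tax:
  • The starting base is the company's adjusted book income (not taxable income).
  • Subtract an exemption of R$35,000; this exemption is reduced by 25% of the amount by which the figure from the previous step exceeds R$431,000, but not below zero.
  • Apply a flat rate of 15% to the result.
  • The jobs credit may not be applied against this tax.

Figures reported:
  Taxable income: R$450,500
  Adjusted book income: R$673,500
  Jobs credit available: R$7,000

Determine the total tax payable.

R$131,135

Book-profits minimum tax:
  Base (adjusted book income): R$673,500
  Exemption: 25% × (R$673,500 − R$431,000) = R$60,625 ≥ R$35,000, so the exemption is fully phased out
  Base: R$673,500 − R$0 = R$673,500
  R$673,500 × 15% = R$101,025

Standard income tax:
  R$74,000 × 15% = R$11,100
  R$180,000 × 28% = R$50,400
  R$196,500 × 39% = R$76,635
  → R$138,135
  Less jobs credit R$7,000 → R$131,135

R$131,135 > R$101,025, so the standard income tax governs.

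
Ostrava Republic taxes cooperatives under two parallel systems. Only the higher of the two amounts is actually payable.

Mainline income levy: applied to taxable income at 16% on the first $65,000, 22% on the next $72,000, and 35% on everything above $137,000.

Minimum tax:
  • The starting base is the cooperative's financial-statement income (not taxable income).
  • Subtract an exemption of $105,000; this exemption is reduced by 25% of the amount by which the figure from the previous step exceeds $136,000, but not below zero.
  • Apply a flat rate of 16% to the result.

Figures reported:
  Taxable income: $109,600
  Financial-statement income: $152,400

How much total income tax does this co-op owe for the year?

$20,212

Mainline income levy:
  $65,000 × 16% = $10,400
  $44,600 × 22% = $9,812
  → $20,212

Minimum tax:
  Base (financial-statement income): $152,400
  Exemption: $105,000 − 25% × ($152,400 − $136,000) = $105,000 − $4,100 = $100,900
  Base: $152,400 − $100,900 = $51,500
  $51,500 × 16% = $8,240

$20,212 > $8,240, so the mainline income levy governs.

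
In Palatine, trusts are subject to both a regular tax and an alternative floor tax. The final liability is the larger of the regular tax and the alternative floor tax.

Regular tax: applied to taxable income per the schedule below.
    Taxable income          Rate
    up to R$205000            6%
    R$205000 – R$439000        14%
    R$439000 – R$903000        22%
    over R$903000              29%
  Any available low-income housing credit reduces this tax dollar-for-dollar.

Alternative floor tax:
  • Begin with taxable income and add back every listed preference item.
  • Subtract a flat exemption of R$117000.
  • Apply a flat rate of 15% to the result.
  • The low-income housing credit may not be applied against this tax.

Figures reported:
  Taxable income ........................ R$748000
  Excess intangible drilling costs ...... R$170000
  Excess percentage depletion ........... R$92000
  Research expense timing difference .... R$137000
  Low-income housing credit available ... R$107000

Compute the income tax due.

R$154500

Regular tax:
  R$205000 × 6% = R$12300
  R$234000 × 14% = R$32760
  R$309000 × 22% = R$67980
  → R$113040
  Less low-income housing credit R$107000 → R$6040

Alternative floor tax:
  Adjusted income: R$748000 + R$170000 + R$92000 + R$137000 = R$1147000
  Less exemption R$117000 → base R$1030000
  R$1030000 × 15% = R$154500

R$154500 > R$6040, so the alternative floor tax is the binding amount.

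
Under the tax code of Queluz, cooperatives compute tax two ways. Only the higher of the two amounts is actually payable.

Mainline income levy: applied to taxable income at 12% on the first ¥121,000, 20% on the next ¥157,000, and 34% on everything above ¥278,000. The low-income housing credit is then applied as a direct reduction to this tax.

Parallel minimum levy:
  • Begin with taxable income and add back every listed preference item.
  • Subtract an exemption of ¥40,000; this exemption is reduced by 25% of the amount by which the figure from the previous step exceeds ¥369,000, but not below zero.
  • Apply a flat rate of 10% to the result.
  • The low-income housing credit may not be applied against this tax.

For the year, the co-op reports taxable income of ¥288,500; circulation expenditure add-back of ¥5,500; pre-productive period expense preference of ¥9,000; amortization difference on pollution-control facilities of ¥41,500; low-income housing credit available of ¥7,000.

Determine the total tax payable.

¥42,490

Mainline income levy:
  ¥121,000 × 12% = ¥14,520
  ¥157,000 × 20% = ¥31,400
  ¥10,500 × 34% = ¥3,570
  → ¥49,490
  Less low-income housing credit ¥7,000 → ¥42,490

Parallel minimum levy:
  Adjusted income: ¥288,500 + ¥5,500 + ¥9,000 + ¥41,500 = ¥344,500
  Exemption: ¥344,500 ≤ ¥369,000, so full ¥40,000 applies
  Base: ¥344,500 − ¥40,000 = ¥304,500
  ¥304,500 × 10% = ¥30,450

¥42,490 > ¥30,450, so the mainline income levy governs.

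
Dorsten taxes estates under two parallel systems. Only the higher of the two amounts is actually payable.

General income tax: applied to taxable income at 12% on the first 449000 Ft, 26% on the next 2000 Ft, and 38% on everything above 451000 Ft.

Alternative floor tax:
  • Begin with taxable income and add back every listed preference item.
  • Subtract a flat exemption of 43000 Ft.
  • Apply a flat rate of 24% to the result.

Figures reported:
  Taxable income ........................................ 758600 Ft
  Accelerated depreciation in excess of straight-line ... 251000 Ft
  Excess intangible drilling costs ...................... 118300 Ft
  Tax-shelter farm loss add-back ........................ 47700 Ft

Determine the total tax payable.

Alternative floor tax:
  Adjusted income: 758600 Ft + 251000 Ft + 118300 Ft + 47700 Ft = 1175600 Ft
  Less exemption 43000 Ft → base 1132600 Ft
  1132600 Ft × 24% = 271824 Ft

General income tax:
  449000 Ft × 12% = 53880 Ft
  2000 Ft × 26% = 520 Ft
  307600 Ft × 38% = 116888 Ft
  → 171288 Ft

271824 Ft > 171288 Ft, so the alternative floor tax is the binding amount.

271824 Ft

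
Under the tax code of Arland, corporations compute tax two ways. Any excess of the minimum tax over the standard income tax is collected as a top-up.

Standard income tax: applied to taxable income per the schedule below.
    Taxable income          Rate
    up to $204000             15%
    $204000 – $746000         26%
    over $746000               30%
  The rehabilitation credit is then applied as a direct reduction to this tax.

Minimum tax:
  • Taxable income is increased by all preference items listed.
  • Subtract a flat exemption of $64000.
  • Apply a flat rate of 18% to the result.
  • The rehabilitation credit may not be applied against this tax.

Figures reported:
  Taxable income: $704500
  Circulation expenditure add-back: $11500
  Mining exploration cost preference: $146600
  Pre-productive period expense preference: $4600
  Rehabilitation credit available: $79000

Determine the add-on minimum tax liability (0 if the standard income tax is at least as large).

Standard income tax:
  $204000 × 15% = $30600
  $500500 × 26% = $130130
  → $160730
  Less rehabilitation credit $79000 → $81730

Minimum tax:
  Adjusted income: $704500 + $11500 + $146600 + $4600 = $867200
  Less exemption $64000 → base $803200
  $803200 × 18% = $144576

Excess of minimum tax over standard income tax: $144576 − $81730 = $62846.

$62846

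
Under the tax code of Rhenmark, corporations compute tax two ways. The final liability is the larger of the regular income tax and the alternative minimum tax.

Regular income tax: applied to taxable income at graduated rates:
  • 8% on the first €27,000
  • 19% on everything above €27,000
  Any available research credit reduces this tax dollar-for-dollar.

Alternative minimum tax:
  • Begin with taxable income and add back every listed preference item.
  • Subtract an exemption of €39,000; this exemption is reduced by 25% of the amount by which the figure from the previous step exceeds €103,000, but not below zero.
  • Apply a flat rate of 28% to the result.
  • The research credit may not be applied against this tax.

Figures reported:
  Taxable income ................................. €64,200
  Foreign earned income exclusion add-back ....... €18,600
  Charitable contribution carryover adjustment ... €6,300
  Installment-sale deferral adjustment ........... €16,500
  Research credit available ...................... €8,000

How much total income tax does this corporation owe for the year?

Regular income tax:
  €27,000 × 8% = €2,160
  €37,200 × 19% = €7,068
  → €9,228
  Less research credit €8,000 → €1,228

Alternative minimum tax:
  Adjusted income: €64,200 + €18,600 + €6,300 + €16,500 = €105,600
  Exemption: €39,000 − 25% × (€105,600 − €103,000) = €39,000 − €650 = €38,350
  Base: €105,600 − €38,350 = €67,250
  €67,250 × 28% = €18,830

€18,830 > €1,228, so the alternative minimum tax is the binding amount.

€18,830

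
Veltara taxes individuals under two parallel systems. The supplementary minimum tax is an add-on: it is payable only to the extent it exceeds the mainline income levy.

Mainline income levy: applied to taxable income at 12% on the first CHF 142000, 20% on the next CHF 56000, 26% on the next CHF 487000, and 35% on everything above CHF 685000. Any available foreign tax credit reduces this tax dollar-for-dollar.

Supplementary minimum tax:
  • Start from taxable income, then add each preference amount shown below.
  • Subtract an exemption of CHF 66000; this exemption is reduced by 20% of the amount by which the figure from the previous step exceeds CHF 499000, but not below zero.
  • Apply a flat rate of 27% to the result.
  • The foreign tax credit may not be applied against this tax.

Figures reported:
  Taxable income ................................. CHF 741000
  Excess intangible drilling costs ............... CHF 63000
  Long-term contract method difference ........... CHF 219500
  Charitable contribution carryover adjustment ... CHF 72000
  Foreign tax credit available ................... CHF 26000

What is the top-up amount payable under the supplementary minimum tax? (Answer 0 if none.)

CHF 147325

Supplementary minimum tax:
  Adjusted income: CHF 741000 + CHF 63000 + CHF 219500 + CHF 72000 = CHF 1095500
  Exemption: 20% × (CHF 1095500 − CHF 499000) = CHF 119300 ≥ CHF 66000, so the exemption is fully phased out
  Base: CHF 1095500 − CHF 0 = CHF 1095500
  CHF 1095500 × 27% = CHF 295785

Mainline income levy:
  CHF 142000 × 12% = CHF 17040
  CHF 56000 × 20% = CHF 11200
  CHF 487000 × 26% = CHF 126620
  CHF 56000 × 35% = CHF 19600
  → CHF 174460
  Less foreign tax credit CHF 26000 → CHF 148460

Excess of supplementary minimum tax over mainline income levy: CHF 295785 − CHF 148460 = CHF 147325.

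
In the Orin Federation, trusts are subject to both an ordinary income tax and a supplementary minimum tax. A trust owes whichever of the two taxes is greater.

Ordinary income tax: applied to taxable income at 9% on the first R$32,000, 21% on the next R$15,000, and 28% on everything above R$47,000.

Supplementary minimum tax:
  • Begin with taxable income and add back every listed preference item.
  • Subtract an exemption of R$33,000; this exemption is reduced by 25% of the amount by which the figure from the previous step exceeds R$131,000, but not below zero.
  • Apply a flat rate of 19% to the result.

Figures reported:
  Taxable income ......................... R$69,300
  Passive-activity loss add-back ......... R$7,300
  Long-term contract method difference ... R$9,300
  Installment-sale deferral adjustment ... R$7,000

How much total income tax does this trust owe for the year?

Supplementary minimum tax:
  Adjusted income: R$69,300 + R$7,300 + R$9,300 + R$7,000 = R$92,900
  Exemption: R$92,900 ≤ R$131,000, so full R$33,000 applies
  Base: R$92,900 − R$33,000 = R$59,900
  R$59,900 × 19% = R$11,381

Ordinary income tax:
  R$32,000 × 9% = R$2,880
  R$15,000 × 21% = R$3,150
  R$22,300 × 28% = R$6,244
  → R$12,274

R$12,274 > R$11,381, so the ordinary income tax governs.

R$12,274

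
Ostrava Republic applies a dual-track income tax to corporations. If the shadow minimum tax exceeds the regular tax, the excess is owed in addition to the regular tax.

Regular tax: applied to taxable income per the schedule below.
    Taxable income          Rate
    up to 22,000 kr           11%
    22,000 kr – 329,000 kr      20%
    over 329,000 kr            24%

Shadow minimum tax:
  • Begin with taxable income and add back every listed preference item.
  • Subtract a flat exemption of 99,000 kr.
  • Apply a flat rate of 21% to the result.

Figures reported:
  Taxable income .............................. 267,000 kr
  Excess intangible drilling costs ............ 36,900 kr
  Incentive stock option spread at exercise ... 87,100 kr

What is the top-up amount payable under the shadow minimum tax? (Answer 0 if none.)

9,900 kr

Regular tax:
  22,000 kr × 11% = 2,420 kr
  245,000 kr × 20% = 49,000 kr
  → 51,420 kr

Shadow minimum tax:
  Adjusted income: 267,000 kr + 36,900 kr + 87,100 kr = 391,000 kr
  Less exemption 99,000 kr → base 292,000 kr
  292,000 kr × 21% = 61,320 kr

Excess of shadow minimum tax over regular tax: 61,320 kr − 51,420 kr = 9,900 kr.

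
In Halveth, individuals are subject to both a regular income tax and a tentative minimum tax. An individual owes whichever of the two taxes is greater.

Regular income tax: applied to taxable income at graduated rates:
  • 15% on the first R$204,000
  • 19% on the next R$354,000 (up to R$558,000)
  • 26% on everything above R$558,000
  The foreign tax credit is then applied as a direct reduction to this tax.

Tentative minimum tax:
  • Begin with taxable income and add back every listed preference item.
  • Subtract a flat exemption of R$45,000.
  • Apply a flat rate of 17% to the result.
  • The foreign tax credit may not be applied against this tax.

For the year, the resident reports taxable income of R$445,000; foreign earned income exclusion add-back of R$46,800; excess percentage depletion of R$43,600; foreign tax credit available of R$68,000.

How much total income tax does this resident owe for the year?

Regular income tax:
  R$204,000 × 15% = R$30,600
  R$241,000 × 19% = R$45,790
  → R$76,390
  Less foreign tax credit R$68,000 → R$8,390

Tentative minimum tax:
  Adjusted income: R$445,000 + R$46,800 + R$43,600 = R$535,400
  Less exemption R$45,000 → base R$490,400
  R$490,400 × 17% = R$83,368

R$83,368 > R$8,390, so the tentative minimum tax is the binding amount.

R$83,368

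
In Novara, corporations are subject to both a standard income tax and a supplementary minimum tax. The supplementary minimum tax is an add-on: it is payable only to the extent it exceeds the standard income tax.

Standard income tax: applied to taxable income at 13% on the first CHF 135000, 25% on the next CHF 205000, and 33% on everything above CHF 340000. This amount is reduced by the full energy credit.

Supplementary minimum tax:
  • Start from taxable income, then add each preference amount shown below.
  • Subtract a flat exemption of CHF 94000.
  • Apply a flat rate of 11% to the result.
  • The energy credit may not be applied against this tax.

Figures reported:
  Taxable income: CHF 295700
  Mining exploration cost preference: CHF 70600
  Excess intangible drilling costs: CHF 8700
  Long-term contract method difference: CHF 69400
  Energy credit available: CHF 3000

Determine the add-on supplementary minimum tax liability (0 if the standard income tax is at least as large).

Standard income tax:
  CHF 135000 × 13% = CHF 17550
  CHF 160700 × 25% = CHF 40175
  → CHF 57725
  Less energy credit CHF 3000 → CHF 54725

Supplementary minimum tax:
  Adjusted income: CHF 295700 + CHF 70600 + CHF 8700 + CHF 69400 = CHF 444400
  Less exemption CHF 94000 → base CHF 350400
  CHF 350400 × 11% = CHF 38544

CHF 38544 ≤ CHF 54725, so no add-on is due.

CHF 0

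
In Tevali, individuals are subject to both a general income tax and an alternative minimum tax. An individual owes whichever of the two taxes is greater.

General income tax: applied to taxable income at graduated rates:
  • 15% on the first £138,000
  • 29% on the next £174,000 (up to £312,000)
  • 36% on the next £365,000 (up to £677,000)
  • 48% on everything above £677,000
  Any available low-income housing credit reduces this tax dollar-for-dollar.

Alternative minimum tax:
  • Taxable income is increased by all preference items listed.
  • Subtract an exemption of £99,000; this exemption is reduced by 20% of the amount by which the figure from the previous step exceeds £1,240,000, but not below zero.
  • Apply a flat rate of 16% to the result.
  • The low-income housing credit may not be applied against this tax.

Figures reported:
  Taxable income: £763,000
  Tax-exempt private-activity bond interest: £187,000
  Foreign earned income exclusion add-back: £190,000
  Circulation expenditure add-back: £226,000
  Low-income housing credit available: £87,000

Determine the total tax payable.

General income tax:
  £138,000 × 15% = £20,700
  £174,000 × 29% = £50,460
  £365,000 × 36% = £131,400
  £86,000 × 48% = £41,280
  → £243,840
  Less low-income housing credit £87,000 → £156,840

Alternative minimum tax:
  Adjusted income: £763,000 + £187,000 + £190,000 + £226,000 = £1,366,000
  Exemption: £99,000 − 20% × (£1,366,000 − £1,240,000) = £99,000 − £25,200 = £73,800
  Base: £1,366,000 − £73,800 = £1,292,200
  £1,292,200 × 16% = £206,752

£206,752 > £156,840, so the alternative minimum tax is the binding amount.

£206,752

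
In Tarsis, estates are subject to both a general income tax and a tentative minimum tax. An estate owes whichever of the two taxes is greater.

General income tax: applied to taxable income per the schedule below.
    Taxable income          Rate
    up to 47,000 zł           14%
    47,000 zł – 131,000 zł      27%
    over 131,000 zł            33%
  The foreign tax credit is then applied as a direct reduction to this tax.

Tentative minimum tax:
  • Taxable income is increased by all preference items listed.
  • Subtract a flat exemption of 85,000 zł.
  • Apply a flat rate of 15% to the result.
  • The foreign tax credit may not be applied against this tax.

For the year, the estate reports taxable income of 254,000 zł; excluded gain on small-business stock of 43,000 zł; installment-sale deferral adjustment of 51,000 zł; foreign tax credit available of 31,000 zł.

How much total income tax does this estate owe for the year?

39,450 zł

Tentative minimum tax:
  Adjusted income: 254,000 zł + 43,000 zł + 51,000 zł = 348,000 zł
  Less exemption 85,000 zł → base 263,000 zł
  263,000 zł × 15% = 39,450 zł

General income tax:
  47,000 zł × 14% = 6,580 zł
  84,000 zł × 27% = 22,680 zł
  123,000 zł × 33% = 40,590 zł
  → 69,850 zł
  Less foreign tax credit 31,000 zł → 38,850 zł

39,450 zł > 38,850 zł, so the tentative minimum tax is the binding amount.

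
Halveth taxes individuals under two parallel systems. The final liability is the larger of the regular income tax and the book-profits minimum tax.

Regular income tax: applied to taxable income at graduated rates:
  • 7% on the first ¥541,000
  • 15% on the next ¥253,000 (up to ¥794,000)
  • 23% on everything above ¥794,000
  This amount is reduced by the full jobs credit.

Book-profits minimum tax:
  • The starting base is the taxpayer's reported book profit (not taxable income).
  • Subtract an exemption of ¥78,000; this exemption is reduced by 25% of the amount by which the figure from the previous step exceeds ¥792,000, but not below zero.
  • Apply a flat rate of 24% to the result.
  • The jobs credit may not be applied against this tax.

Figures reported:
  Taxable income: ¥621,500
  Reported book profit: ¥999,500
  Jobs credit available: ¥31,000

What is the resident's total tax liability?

¥233,610

Regular income tax:
  ¥541,000 × 7% = ¥37,870
  ¥80,500 × 15% = ¥12,075
  → ¥49,945
  Less jobs credit ¥31,000 → ¥18,945

Book-profits minimum tax:
  Base (reported book profit): ¥999,500
  Exemption: ¥78,000 − 25% × (¥999,500 − ¥792,000) = ¥78,000 − ¥51,875 = ¥26,125
  Base: ¥999,500 − ¥26,125 = ¥973,375
  ¥973,375 × 24% = ¥233,610

¥233,610 > ¥18,945, so the book-profits minimum tax is the binding amount.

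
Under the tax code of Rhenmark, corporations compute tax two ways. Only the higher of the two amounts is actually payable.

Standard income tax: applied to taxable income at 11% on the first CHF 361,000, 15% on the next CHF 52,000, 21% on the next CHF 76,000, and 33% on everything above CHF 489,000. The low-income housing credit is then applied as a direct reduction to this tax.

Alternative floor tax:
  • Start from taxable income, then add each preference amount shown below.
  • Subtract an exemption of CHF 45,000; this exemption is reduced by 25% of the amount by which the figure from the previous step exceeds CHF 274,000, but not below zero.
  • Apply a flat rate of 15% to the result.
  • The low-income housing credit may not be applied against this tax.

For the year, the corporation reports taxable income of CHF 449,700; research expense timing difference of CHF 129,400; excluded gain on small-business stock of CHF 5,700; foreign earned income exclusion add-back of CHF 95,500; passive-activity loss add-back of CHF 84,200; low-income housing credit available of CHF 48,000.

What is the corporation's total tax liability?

Alternative floor tax:
  Adjusted income: CHF 449,700 + CHF 129,400 + CHF 5,700 + CHF 95,500 + CHF 84,200 = CHF 764,500
  Exemption: 25% × (CHF 764,500 − CHF 274,000) = CHF 122,625 ≥ CHF 45,000, so the exemption is fully phased out
  Base: CHF 764,500 − CHF 0 = CHF 764,500
  CHF 764,500 × 15% = CHF 114,675

Standard income tax:
  CHF 361,000 × 11% = CHF 39,710
  CHF 52,000 × 15% = CHF 7,800
  CHF 36,700 × 21% = CHF 7,707
  → CHF 55,217
  Less low-income housing credit CHF 48,000 → CHF 7,217

CHF 114,675 > CHF 7,217, so the alternative floor tax is the binding amount.

CHF 114,675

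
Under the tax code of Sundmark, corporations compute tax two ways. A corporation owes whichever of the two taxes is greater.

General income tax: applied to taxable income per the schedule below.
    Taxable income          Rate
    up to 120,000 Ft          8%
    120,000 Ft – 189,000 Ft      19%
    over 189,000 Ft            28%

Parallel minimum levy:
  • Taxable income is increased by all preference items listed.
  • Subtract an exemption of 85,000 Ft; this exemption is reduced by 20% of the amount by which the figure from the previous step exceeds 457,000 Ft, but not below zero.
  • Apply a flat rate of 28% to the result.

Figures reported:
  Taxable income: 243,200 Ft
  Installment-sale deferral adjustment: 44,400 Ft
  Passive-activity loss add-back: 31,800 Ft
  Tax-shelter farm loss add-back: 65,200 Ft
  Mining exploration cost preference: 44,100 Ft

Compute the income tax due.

96,236 Ft

Parallel minimum levy:
  Adjusted income: 243,200 Ft + 44,400 Ft + 31,800 Ft + 65,200 Ft + 44,100 Ft = 428,700 Ft
  Exemption: 428,700 Ft ≤ 457,000 Ft, so full 85,000 Ft applies
  Base: 428,700 Ft − 85,000 Ft = 343,700 Ft
  343,700 Ft × 28% = 96,236 Ft

General income tax:
  120,000 Ft × 8% = 9,600 Ft
  69,000 Ft × 19% = 13,110 Ft
  54,200 Ft × 28% = 15,176 Ft
  → 37,886 Ft

96,236 Ft > 37,886 Ft, so the parallel minimum levy is the binding amount.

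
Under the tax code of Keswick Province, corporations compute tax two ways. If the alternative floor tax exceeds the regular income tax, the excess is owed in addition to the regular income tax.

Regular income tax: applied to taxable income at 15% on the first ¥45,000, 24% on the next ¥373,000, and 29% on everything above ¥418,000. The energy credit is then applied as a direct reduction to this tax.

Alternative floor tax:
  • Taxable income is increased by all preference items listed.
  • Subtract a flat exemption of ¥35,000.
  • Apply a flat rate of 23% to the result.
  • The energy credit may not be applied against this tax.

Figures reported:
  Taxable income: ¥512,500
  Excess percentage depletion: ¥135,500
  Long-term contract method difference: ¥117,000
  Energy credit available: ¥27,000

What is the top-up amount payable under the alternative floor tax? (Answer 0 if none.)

Regular income tax:
  ¥45,000 × 15% = ¥6,750
  ¥373,000 × 24% = ¥89,520
  ¥94,500 × 29% = ¥27,405
  → ¥123,675
  Less energy credit ¥27,000 → ¥96,675

Alternative floor tax:
  Adjusted income: ¥512,500 + ¥135,500 + ¥117,000 = ¥765,000
  Less exemption ¥35,000 → base ¥730,000
  ¥730,000 × 23% = ¥167,900

Excess of alternative floor tax over regular income tax: ¥167,900 − ¥96,675 = ¥71,225.

¥71,225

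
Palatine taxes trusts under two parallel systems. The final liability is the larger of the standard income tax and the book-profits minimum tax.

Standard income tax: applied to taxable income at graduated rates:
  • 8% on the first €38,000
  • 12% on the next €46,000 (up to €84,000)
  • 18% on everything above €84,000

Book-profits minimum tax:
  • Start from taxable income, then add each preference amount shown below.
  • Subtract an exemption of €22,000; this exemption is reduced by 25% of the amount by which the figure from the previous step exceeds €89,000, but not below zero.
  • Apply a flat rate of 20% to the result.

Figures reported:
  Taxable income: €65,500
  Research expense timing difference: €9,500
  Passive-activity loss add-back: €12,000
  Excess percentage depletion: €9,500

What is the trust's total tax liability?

Standard income tax:
  €38,000 × 8% = €3,040
  €27,500 × 12% = €3,300
  → €6,340

Book-profits minimum tax:
  Adjusted income: €65,500 + €9,500 + €12,000 + €9,500 = €96,500
  Exemption: €22,000 − 25% × (€96,500 − €89,000) = €22,000 − €1,875 = €20,125
  Base: €96,500 − €20,125 = €76,375
  €76,375 × 20% = €15,275

€15,275 > €6,340, so the book-profits minimum tax is the binding amount.

€15,275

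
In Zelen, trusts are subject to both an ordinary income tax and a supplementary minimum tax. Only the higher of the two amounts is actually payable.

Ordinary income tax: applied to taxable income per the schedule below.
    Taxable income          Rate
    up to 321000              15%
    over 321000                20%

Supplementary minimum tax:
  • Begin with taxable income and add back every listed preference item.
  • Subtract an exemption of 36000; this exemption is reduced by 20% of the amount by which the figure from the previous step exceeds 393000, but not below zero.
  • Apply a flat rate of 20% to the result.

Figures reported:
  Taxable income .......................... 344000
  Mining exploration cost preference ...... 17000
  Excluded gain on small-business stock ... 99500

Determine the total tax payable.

Ordinary income tax:
  321000 × 15% = 48150
  23000 × 20% = 4600
  → 52750

Supplementary minimum tax:
  Adjusted income: 344000 + 17000 + 99500 = 460500
  Exemption: 36000 − 20% × (460500 − 393000) = 36000 − 13500 = 22500
  Base: 460500 − 22500 = 438000
  438000 × 20% = 87600

87600 > 52750, so the supplementary minimum tax is the binding amount.

87600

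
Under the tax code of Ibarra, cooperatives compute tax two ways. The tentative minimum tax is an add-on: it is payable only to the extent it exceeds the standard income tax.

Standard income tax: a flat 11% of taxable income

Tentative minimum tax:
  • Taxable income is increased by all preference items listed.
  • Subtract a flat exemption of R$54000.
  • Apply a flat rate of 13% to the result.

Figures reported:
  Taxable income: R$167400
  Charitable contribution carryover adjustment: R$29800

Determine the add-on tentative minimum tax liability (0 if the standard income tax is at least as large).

R$202

Tentative minimum tax:
  Adjusted income: R$167400 + R$29800 = R$197200
  Less exemption R$54000 → base R$143200
  R$143200 × 13% = R$18616

Standard income tax:
  R$167400 × 11% = R$18414

Excess of tentative minimum tax over standard income tax: R$18616 − R$18414 = R$202.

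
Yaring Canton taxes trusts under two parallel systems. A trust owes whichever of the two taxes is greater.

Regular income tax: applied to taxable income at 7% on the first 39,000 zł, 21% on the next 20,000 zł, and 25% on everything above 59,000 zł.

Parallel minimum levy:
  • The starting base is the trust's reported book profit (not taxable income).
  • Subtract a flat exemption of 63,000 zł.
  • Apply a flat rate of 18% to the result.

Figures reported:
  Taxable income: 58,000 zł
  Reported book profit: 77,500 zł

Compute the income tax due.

6,720 zł

Parallel minimum levy:
  Base (reported book profit): 77,500 zł
  Less exemption 63,000 zł → base 14,500 zł
  14,500 zł × 18% = 2,610 zł

Regular income tax:
  39,000 zł × 7% = 2,730 zł
  19,000 zł × 21% = 3,990 zł
  → 6,720 zł

6,720 zł > 2,610 zł, so the regular income tax governs.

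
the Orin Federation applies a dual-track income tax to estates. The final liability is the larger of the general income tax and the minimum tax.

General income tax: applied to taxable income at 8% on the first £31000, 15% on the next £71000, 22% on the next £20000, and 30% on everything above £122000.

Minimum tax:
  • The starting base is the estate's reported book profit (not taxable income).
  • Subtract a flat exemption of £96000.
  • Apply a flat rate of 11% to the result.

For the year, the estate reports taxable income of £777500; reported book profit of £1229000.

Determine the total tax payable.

£214180

General income tax:
  £31000 × 8% = £2480
  £71000 × 15% = £10650
  £20000 × 22% = £4400
  £655500 × 30% = £196650
  → £214180

Minimum tax:
  Base (reported book profit): £1229000
  Less exemption £96000 → base £1133000
  £1133000 × 11% = £124630

£214180 > £124630, so the general income tax governs.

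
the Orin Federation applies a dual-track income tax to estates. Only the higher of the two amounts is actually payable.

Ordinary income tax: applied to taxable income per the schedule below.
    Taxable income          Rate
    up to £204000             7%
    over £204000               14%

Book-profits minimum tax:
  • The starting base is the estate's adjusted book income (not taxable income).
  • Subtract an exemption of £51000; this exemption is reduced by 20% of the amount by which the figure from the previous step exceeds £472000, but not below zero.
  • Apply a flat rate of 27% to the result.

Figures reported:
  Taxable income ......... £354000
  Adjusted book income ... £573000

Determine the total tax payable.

Ordinary income tax:
  £204000 × 7% = £14280
  £150000 × 14% = £21000
  → £35280

Book-profits minimum tax:
  Base (adjusted book income): £573000
  Exemption: £51000 − 20% × (£573000 − £472000) = £51000 − £20200 = £30800
  Base: £573000 − £30800 = £542200
  £542200 × 27% = £146394

£146394 > £35280, so the book-profits minimum tax is the binding amount.

£146394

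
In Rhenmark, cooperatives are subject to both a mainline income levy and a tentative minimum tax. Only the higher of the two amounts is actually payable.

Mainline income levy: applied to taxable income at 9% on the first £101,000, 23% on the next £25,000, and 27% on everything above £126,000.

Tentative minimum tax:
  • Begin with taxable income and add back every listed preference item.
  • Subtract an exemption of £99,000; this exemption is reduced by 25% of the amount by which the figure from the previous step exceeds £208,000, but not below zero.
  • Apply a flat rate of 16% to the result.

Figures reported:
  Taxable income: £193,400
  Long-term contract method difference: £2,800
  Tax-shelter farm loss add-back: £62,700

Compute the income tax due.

£33,038

Mainline income levy:
  £101,000 × 9% = £9,090
  £25,000 × 23% = £5,750
  £67,400 × 27% = £18,198
  → £33,038

Tentative minimum tax:
  Adjusted income: £193,400 + £2,800 + £62,700 = £258,900
  Exemption: £99,000 − 25% × (£258,900 − £208,000) = £99,000 − £12,725 = £86,275
  Base: £258,900 − £86,275 = £172,625
  £172,625 × 16% = £27,620

£33,038 > £27,620, so the mainline income levy governs.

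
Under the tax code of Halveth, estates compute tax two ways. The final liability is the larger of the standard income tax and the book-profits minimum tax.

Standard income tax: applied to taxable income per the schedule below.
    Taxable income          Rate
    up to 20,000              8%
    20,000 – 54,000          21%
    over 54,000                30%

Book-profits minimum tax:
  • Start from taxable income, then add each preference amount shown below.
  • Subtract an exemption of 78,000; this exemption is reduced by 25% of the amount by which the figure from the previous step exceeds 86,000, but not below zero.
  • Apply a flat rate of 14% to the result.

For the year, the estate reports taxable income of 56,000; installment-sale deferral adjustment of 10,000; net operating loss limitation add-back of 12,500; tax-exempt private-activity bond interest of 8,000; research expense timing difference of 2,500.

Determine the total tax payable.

9,340

Standard income tax:
  20,000 × 8% = 1,600
  34,000 × 21% = 7,140
  2,000 × 30% = 600
  → 9,340

Book-profits minimum tax:
  Adjusted income: 56,000 + 10,000 + 12,500 + 8,000 + 2,500 = 89,000
  Exemption: 78,000 − 25% × (89,000 − 86,000) = 78,000 − 750 = 77,250
  Base: 89,000 − 77,250 = 11,750
  11,750 × 14% = 1,645

9,340 > 1,645, so the standard income tax governs.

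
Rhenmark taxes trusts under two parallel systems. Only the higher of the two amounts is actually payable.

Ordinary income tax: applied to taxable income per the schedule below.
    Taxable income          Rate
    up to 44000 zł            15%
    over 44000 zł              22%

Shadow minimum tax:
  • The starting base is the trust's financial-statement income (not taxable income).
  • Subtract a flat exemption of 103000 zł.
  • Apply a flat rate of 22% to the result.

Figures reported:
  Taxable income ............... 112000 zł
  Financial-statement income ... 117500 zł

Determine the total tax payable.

Shadow minimum tax:
  Base (financial-statement income): 117500 zł
  Less exemption 103000 zł → base 14500 zł
  14500 zł × 22% = 3190 zł

Ordinary income tax:
  44000 zł × 15% = 6600 zł
  68000 zł × 22% = 14960 zł
  → 21560 zł

21560 zł > 3190 zł, so the ordinary income tax governs.

21560 zł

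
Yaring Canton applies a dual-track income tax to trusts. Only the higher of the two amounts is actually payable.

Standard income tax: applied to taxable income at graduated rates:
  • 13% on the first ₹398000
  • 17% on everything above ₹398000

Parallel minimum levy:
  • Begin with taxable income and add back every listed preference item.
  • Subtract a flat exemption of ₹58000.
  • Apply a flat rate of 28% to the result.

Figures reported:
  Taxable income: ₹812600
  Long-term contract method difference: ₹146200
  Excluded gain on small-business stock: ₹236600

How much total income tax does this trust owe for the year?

Parallel minimum levy:
  Adjusted income: ₹812600 + ₹146200 + ₹236600 = ₹1195400
  Less exemption ₹58000 → base ₹1137400
  ₹1137400 × 28% = ₹318472

Standard income tax:
  ₹398000 × 13% = ₹51740
  ₹414600 × 17% = ₹70482
  → ₹122222

₹318472 > ₹122222, so the parallel minimum levy is the binding amount.

₹318472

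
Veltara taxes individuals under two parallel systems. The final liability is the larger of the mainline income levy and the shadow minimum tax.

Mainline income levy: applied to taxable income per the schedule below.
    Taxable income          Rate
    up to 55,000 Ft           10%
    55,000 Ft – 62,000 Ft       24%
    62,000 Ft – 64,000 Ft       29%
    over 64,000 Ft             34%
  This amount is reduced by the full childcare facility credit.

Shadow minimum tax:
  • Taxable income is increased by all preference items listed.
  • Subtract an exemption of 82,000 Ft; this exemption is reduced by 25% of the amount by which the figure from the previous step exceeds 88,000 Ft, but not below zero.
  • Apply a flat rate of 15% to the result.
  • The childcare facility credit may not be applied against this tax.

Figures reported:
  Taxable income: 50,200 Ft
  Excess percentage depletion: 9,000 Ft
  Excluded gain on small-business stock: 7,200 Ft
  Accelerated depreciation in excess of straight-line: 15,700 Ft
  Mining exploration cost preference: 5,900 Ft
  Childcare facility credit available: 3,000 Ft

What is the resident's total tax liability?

Shadow minimum tax:
  Adjusted income: 50,200 Ft + 9,000 Ft + 7,200 Ft + 15,700 Ft + 5,900 Ft = 88,000 Ft
  Exemption: 88,000 Ft ≤ 88,000 Ft, so full 82,000 Ft applies
  Base: 88,000 Ft − 82,000 Ft = 6,000 Ft
  6,000 Ft × 15% = 900 Ft

Mainline income levy:
  50,200 Ft × 10% = 5,020 Ft
  Less childcare facility credit 3,000 Ft → 2,020 Ft

2,020 Ft > 900 Ft, so the mainline income levy governs.

2,020 Ft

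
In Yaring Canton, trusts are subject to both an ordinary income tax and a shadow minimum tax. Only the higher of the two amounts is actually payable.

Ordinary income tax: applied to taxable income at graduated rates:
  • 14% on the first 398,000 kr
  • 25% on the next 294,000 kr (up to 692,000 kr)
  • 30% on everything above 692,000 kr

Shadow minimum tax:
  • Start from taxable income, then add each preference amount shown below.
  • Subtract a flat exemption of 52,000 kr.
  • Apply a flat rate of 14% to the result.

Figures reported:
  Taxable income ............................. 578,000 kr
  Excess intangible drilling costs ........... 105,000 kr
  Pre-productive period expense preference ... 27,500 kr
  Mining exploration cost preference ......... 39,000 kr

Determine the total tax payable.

Ordinary income tax:
  398,000 kr × 14% = 55,720 kr
  180,000 kr × 25% = 45,000 kr
  → 100,720 kr

Shadow minimum tax:
  Adjusted income: 578,000 kr + 105,000 kr + 27,500 kr + 39,000 kr = 749,500 kr
  Less exemption 52,000 kr → base 697,500 kr
  697,500 kr × 14% = 97,650 kr

100,720 kr > 97,650 kr, so the ordinary income tax governs.

100,720 kr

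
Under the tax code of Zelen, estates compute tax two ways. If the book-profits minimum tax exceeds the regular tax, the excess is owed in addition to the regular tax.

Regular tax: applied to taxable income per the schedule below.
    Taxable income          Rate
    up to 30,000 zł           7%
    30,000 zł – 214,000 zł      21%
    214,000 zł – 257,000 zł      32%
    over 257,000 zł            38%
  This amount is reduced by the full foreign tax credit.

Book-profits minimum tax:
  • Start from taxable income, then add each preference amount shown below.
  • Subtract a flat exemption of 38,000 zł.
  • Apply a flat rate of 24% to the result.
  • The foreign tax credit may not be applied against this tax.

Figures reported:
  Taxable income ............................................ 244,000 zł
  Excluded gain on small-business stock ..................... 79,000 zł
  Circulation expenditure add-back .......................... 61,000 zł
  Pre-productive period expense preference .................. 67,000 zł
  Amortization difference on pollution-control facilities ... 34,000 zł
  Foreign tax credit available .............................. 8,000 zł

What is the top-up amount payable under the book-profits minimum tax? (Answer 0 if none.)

Regular tax:
  30,000 zł × 7% = 2,100 zł
  184,000 zł × 21% = 38,640 zł
  30,000 zł × 32% = 9,600 zł
  → 50,340 zł
  Less foreign tax credit 8,000 zł → 42,340 zł

Book-profits minimum tax:
  Adjusted income: 244,000 zł + 79,000 zł + 61,000 zł + 67,000 zł + 34,000 zł = 485,000 zł
  Less exemption 38,000 zł → base 447,000 zł
  447,000 zł × 24% = 107,280 zł

Excess of book-profits minimum tax over regular tax: 107,280 zł − 42,340 zł = 64,940 zł.

64,940 zł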